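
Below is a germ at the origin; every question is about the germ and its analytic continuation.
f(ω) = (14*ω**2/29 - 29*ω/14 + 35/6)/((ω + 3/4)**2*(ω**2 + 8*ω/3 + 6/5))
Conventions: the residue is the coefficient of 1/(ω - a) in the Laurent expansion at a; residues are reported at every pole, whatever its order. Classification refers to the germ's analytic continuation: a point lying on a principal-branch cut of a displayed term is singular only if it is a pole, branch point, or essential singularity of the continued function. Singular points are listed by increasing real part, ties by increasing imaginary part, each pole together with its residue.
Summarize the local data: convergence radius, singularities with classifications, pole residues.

Radius of convergence at 0: 4/3 - (1/15)*sqrt(130).
At -4/3 - (1/15)*sqrt(130): a pole of order 1; residue 48355100/659547 - (58500394/8574111)*sqrt(130).
At -3/4: a pole of order 2; residue -96710200/659547.
At -4/3 + (1/15)*sqrt(130): a pole of order 1; residue 48355100/659547 + (58500394/8574111)*sqrt(130).

Denominator factor (ω + 3/4)^2: pole of order 2 at -3/4, modulus 3/4.
Denominator factor (ω**2 + 8*ω/3 + 6/5): discriminant 104/45, real irrational roots -4/3 + (1/15)*sqrt(130) and -4/3 - (1/15)*sqrt(130); poles of order 1, moduli 4/3 - (1/15)*sqrt(130) and 4/3 + (1/15)*sqrt(130).
The radius of convergence is the smallest modulus among the singular points: 4/3 - (1/15)*sqrt(130).
The factor ω**2 + 8*ω/3 + 6/5 splits as (ω - a)(ω - a') with a = -4/3 - (1/15)*sqrt(130), a' = -4/3 + (1/15)*sqrt(130). At the order-1 pole a set g(ω) = (ω - a)*f(ω) = [(14*ω**2/29 - 29*ω/14 + 35/6)/(ω + 3/4)**2] / (ω - a').
Simple pole: residue = g(a) at a = -4/3 - (1/15)*sqrt(130), which is 48355100/659547 - (58500394/8574111)*sqrt(130).
At the order-2 pole -3/4 set g(ω) = (ω - (-3/4))^2*f(ω) = (14*ω**2/29 - 29*ω/14 + 35/6)/(ω**2 + 8*ω/3 + 6/5).
Order-2 pole: residue = g'(a); g'(-3/4) = -96710200/659547, so the residue is -96710200/659547.
The factor ω**2 + 8*ω/3 + 6/5 splits as (ω - a)(ω - a') with a = -4/3 + (1/15)*sqrt(130), a' = -4/3 - (1/15)*sqrt(130). At the order-1 pole a set g(ω) = (ω - a)*f(ω) = [(14*ω**2/29 - 29*ω/14 + 35/6)/(ω + 3/4)**2] / (ω - a').
Simple pole: residue = g(a) at a = -4/3 + (1/15)*sqrt(130), which is 48355100/659547 + (58500394/8574111)*sqrt(130).
List the singular points by increasing real part (a conjugate pair: the negative imaginary part first).


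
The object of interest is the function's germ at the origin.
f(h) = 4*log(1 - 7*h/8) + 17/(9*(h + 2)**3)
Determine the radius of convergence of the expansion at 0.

The radius of convergence is 8/7.

Denominator factor (h + 2)^3: pole of order 3 at -2, modulus 2.
Branch term (4)*log(1 - h/(8/7)): its argument vanishes at h = 8/7, a logarithmic branch point, modulus 8/7.
The radius of convergence is the smallest modulus among the singular points: 8/7.


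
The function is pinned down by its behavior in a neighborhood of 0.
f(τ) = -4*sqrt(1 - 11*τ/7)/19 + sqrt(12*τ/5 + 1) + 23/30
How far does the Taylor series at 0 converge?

The radius of convergence is 5/12.

Branch term (1)*sqrt(1 - τ/(-5/12)): its argument vanishes at τ = -5/12, a square-root branch point, modulus 5/12.
Branch term (-4/19)*sqrt(1 - τ/(7/11)): its argument vanishes at τ = 7/11, a square-root branch point, modulus 7/11.
The radius of convergence is the smallest modulus among the singular points: 5/12.


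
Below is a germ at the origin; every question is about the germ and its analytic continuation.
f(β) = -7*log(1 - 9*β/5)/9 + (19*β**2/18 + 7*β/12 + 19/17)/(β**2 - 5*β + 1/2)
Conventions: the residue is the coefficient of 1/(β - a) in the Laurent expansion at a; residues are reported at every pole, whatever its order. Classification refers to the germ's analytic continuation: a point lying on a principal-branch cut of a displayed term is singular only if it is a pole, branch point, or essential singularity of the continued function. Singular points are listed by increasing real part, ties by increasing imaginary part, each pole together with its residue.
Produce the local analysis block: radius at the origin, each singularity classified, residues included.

Radius of convergence at 0: 5/2 - (1/2)*sqrt(23).
At 5/2 - (1/2)*sqrt(23): a pole of order 1; residue 211/72 - (2073/3128)*sqrt(23).
At 5/9: a logarithmic branch point.
At 5/2 + (1/2)*sqrt(23): a pole of order 1; residue 211/72 + (2073/3128)*sqrt(23).

Denominator factor (β**2 - 5*β + 1/2): discriminant 23, real irrational roots 5/2 + (1/2)*sqrt(23) and 5/2 - (1/2)*sqrt(23); poles of order 1, moduli 5/2 + (1/2)*sqrt(23) and 5/2 - (1/2)*sqrt(23).
Branch term (-7/9)*log(1 - β/(5/9)): its argument vanishes at β = 5/9, a logarithmic branch point, modulus 5/9.
The radius of convergence is the smallest modulus among the singular points: 5/2 - (1/2)*sqrt(23).
The branch term is analytic at 5/2 - (1/2)*sqrt(23) and contributes nothing to the residue; only the rational part matters.
The factor β**2 - 5*β + 1/2 splits as (β - a)(β - a') with a = 5/2 - (1/2)*sqrt(23), a' = 5/2 + (1/2)*sqrt(23). At the order-1 pole a set g(β) = (β - a)*(rational part) = [19*β**2/18 + 7*β/12 + 19/17] / (β - a').
Simple pole: residue = g(a) at a = 5/2 - (1/2)*sqrt(23), which is 211/72 - (2073/3128)*sqrt(23).
The branch term is analytic at 5/2 + (1/2)*sqrt(23) and contributes nothing to the residue; only the rational part matters.
The factor β**2 - 5*β + 1/2 splits as (β - a)(β - a') with a = 5/2 + (1/2)*sqrt(23), a' = 5/2 - (1/2)*sqrt(23). At the order-1 pole a set g(β) = (β - a)*(rational part) = [19*β**2/18 + 7*β/12 + 19/17] / (β - a').
Simple pole: residue = g(a) at a = 5/2 + (1/2)*sqrt(23), which is 211/72 + (2073/3128)*sqrt(23).
List the singular points by increasing real part (a conjugate pair: the negative imaginary part first).


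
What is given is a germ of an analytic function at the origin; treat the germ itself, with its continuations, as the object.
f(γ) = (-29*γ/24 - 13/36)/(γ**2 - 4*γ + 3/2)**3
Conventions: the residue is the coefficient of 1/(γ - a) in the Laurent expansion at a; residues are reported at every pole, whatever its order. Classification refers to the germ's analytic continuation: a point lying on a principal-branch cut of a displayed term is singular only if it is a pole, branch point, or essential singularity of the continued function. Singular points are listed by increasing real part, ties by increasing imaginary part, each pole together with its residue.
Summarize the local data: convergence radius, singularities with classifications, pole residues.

Denominator factor (γ**2 - 4*γ + 3/2)^3: discriminant 10, real irrational roots 2 + (1/2)*sqrt(10) and 2 - (1/2)*sqrt(10); poles of order 3, moduli 2 + (1/2)*sqrt(10) and 2 - (1/2)*sqrt(10).
The radius of convergence is the smallest modulus among the singular points: 2 - (1/2)*sqrt(10).
The factor γ**2 - 4*γ + 3/2 splits as (γ - a)(γ - a') with a = 2 - (1/2)*sqrt(10), a' = 2 + (1/2)*sqrt(10). At the order-3 pole a set g(γ) = (γ - a)^3*f(γ) = [-29*γ/24 - 13/36] / (γ - a')^3.
Order-3 pole: residue = g''(a)/2; g''(2 - (1/2)*sqrt(10)) = (1/30)*sqrt(10), so the residue is (1/60)*sqrt(10).
The factor γ**2 - 4*γ + 3/2 splits as (γ - a)(γ - a') with a = 2 + (1/2)*sqrt(10), a' = 2 - (1/2)*sqrt(10). At the order-3 pole a set g(γ) = (γ - a)^3*f(γ) = [-29*γ/24 - 13/36] / (γ - a')^3.
Order-3 pole: residue = g''(a)/2; g''(2 + (1/2)*sqrt(10)) = -(1/30)*sqrt(10), so the residue is -(1/60)*sqrt(10).
List the singular points by increasing real part (a conjugate pair: the negative imaginary part first).

Radius of convergence at 0: 2 - (1/2)*sqrt(10).
At 2 - (1/2)*sqrt(10): a pole of order 3; residue (1/60)*sqrt(10).
At 2 + (1/2)*sqrt(10): a pole of order 3; residue -(1/60)*sqrt(10).


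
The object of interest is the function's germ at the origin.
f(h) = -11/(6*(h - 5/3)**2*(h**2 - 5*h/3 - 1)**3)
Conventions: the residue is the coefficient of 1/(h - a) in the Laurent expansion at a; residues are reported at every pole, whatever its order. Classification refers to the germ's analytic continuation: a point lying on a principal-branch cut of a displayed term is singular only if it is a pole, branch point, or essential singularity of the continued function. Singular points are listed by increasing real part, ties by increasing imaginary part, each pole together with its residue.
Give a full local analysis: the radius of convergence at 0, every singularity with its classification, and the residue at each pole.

Radius of convergence at 0: -5/6 + (1/6)*sqrt(61).
At 5/6 - (1/6)*sqrt(61): a pole of order 3; residue -55/12 + (1619255/2723772)*sqrt(61).
At 5/3: a pole of order 2; residue 55/6.
At 5/6 + (1/6)*sqrt(61): a pole of order 3; residue -55/12 - (1619255/2723772)*sqrt(61).

Denominator factor (h - 5/3)^2: pole of order 2 at 5/3, modulus 5/3.
Denominator factor (h**2 - 5*h/3 - 1)^3: discriminant 61/9, real irrational roots 5/6 + (1/6)*sqrt(61) and 5/6 - (1/6)*sqrt(61); poles of order 3, moduli 5/6 + (1/6)*sqrt(61) and -5/6 + (1/6)*sqrt(61).
The radius of convergence is the smallest modulus among the singular points: -5/6 + (1/6)*sqrt(61).
The factor h**2 - 5*h/3 - 1 splits as (h - a)(h - a') with a = 5/6 - (1/6)*sqrt(61), a' = 5/6 + (1/6)*sqrt(61). At the order-3 pole a set g(h) = (h - a)^3*f(h) = [-11/(6*(h - 5/3)**2)] / (h - a')^3.
Order-3 pole: residue = g''(a)/2; g''(5/6 - (1/6)*sqrt(61)) = -55/6 + (1619255/1361886)*sqrt(61), so the residue is -55/12 + (1619255/2723772)*sqrt(61).
At the order-2 pole 5/3 set g(h) = (h - (5/3))^2*f(h) = -11/(6*(h**2 - 5*h/3 - 1)**3).
Order-2 pole: residue = g'(a); g'(5/3) = 55/6, so the residue is 55/6.
The factor h**2 - 5*h/3 - 1 splits as (h - a)(h - a') with a = 5/6 + (1/6)*sqrt(61), a' = 5/6 - (1/6)*sqrt(61). At the order-3 pole a set g(h) = (h - a)^3*f(h) = [-11/(6*(h - 5/3)**2)] / (h - a')^3.
Order-3 pole: residue = g''(a)/2; g''(5/6 + (1/6)*sqrt(61)) = -55/6 - (1619255/1361886)*sqrt(61), so the residue is -55/12 - (1619255/2723772)*sqrt(61).
List the singular points by increasing real part (a conjugate pair: the negative imaginary part first).


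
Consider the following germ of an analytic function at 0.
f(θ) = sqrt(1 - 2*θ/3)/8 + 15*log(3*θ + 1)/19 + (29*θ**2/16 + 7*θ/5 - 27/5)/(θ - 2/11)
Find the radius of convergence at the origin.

Denominator factor (θ - 2/11): pole of order 1 at 2/11, modulus 2/11.
Branch term (1/8)*sqrt(1 - θ/(3/2)): its argument vanishes at θ = 3/2, a square-root branch point, modulus 3/2.
Branch term (15/19)*log(1 - θ/(-1/3)): its argument vanishes at θ = -1/3, a logarithmic branch point, modulus 1/3.
The radius of convergence is the smallest modulus among the singular points: 2/11.

The radius of convergence is 2/11.


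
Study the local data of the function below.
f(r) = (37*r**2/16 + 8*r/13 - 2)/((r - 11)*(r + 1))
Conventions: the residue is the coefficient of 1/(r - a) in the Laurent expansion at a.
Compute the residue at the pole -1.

At the order-1 pole -1 set g(r) = (r - (-1))*f(r) = (37*r**2/16 + 8*r/13 - 2)/(r - 11).
Simple pole: residue = g(a) at a = -1, which is 21/832.

The residue is 21/832.


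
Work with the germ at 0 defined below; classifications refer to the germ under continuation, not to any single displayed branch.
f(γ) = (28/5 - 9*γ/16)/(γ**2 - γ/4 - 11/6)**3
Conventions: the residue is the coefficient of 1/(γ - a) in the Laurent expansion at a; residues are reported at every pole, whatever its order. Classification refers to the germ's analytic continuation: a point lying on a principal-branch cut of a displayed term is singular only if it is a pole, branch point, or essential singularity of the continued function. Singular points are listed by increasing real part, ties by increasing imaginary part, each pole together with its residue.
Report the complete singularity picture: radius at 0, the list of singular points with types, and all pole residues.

Radius of convergence at 0: -1/8 + (1/24)*sqrt(1065).
At 1/8 - (1/24)*sqrt(1065): a pole of order 3; residue -(1528848/223694375)*sqrt(1065).
At 1/8 + (1/24)*sqrt(1065): a pole of order 3; residue (1528848/223694375)*sqrt(1065).

Denominator factor (γ**2 - γ/4 - 11/6)^3: discriminant 355/48, real irrational roots 1/8 + (1/24)*sqrt(1065) and 1/8 - (1/24)*sqrt(1065); poles of order 3, moduli 1/8 + (1/24)*sqrt(1065) and -1/8 + (1/24)*sqrt(1065).
The radius of convergence is the smallest modulus among the singular points: -1/8 + (1/24)*sqrt(1065).
The factor γ**2 - γ/4 - 11/6 splits as (γ - a)(γ - a') with a = 1/8 - (1/24)*sqrt(1065), a' = 1/8 + (1/24)*sqrt(1065). At the order-3 pole a set g(γ) = (γ - a)^3*f(γ) = [28/5 - 9*γ/16] / (γ - a')^3.
Order-3 pole: residue = g''(a)/2; g''(1/8 - (1/24)*sqrt(1065)) = -(3057696/223694375)*sqrt(1065), so the residue is -(1528848/223694375)*sqrt(1065).
The factor γ**2 - γ/4 - 11/6 splits as (γ - a)(γ - a') with a = 1/8 + (1/24)*sqrt(1065), a' = 1/8 - (1/24)*sqrt(1065). At the order-3 pole a set g(γ) = (γ - a)^3*f(γ) = [28/5 - 9*γ/16] / (γ - a')^3.
Order-3 pole: residue = g''(a)/2; g''(1/8 + (1/24)*sqrt(1065)) = (3057696/223694375)*sqrt(1065), so the residue is (1528848/223694375)*sqrt(1065).
List the singular points by increasing real part (a conjugate pair: the negative imaginary part first).


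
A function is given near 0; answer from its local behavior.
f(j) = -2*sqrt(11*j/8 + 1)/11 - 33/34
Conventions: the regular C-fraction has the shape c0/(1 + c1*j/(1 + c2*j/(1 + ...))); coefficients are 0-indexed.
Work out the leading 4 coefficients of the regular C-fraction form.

The regular C-fraction coefficients are [-431/374, -187/1724, 6237/13792, 4741/18144].

Taylor coefficients (expand at 0): a_0 = -431/374, a_1 = -1/8, a_2 = 11/256, a_3 = -121/4096.
c0 = a_0 = -431/374. Peel one level at a time: if S = 1 + c*j/S' with S'(0) = 1, then c is the j-coefficient of S and S' = c*j/(S - 1).
S_1 = c0/f = 1 + (-187/1724)*j + (1166319/23777408)*j^2 + ...; c1 = -187/1724.
S_2 = c1*j/(S_1 - 1) = 1 + (6237/13792)*j + (-121/1024)*j^2 + ...; c2 = 6237/13792.
S_3 = c2*j/(S_2 - 1) = 1 + (4741/18144)*j + ...; c3 = 4741/18144.


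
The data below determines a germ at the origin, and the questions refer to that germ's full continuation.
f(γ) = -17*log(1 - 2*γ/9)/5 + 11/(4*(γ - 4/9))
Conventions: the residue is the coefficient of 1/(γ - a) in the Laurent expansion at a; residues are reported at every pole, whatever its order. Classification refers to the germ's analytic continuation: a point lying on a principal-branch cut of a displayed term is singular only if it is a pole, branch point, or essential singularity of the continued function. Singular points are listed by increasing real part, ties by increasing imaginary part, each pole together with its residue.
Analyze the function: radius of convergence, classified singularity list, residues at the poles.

Denominator factor (γ - 4/9): pole of order 1 at 4/9, modulus 4/9.
Branch term (-17/5)*log(1 - γ/(9/2)): its argument vanishes at γ = 9/2, a logarithmic branch point, modulus 9/2.
The radius of convergence is the smallest modulus among the singular points: 4/9.
The branch term is analytic at 4/9 and contributes nothing to the residue; only the rational part matters.
At the order-1 pole 4/9 set g(γ) = (γ - (4/9))*(rational part) = 11/4.
Simple pole: residue = g(a) at a = 4/9, which is 11/4.
List the singular points by increasing real part (a conjugate pair: the negative imaginary part first).

Radius of convergence at 0: 4/9.
At 4/9: a pole of order 1; residue 11/4.
At 9/2: a logarithmic branch point.


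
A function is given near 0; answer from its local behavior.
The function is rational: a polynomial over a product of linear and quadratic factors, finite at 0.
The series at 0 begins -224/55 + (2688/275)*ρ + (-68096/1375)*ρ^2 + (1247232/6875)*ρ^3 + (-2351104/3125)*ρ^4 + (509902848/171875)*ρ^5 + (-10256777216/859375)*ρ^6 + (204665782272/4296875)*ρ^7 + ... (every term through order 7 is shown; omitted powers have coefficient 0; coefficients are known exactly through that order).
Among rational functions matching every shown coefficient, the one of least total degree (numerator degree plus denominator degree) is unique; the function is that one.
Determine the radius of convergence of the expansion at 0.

No rational of total degree below 2 reproduces all 8 coefficients; solving the [0/2] Pade equations on them gives f(ρ) = 7/(11*(ρ - 5/8)*(ρ + 1/4)), whose expansion matches every shown term.
Denominator factor (ρ - 5/8): pole of order 1 at 5/8, modulus 5/8.
Denominator factor (ρ + 1/4): pole of order 1 at -1/4, modulus 1/4.
The radius of convergence is the smallest modulus among the singular points: 1/4.

The radius of convergence is 1/4.


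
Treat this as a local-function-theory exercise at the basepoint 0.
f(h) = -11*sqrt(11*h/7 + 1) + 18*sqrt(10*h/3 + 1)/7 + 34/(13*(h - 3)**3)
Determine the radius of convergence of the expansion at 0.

Denominator factor (h - 3)^3: pole of order 3 at 3, modulus 3.
Branch term (-11)*sqrt(1 - h/(-7/11)): its argument vanishes at h = -7/11, a square-root branch point, modulus 7/11.
Branch term (18/7)*sqrt(1 - h/(-3/10)): its argument vanishes at h = -3/10, a square-root branch point, modulus 3/10.
The radius of convergence is the smallest modulus among the singular points: 3/10.

The radius of convergence is 3/10.


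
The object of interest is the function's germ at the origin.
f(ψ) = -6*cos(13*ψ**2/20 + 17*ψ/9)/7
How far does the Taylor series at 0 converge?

The radius of convergence is infinite.

The factor cos(13*ψ**2/20 + 17*ψ/9) is entire and contributes no finite singular point.
The polynomial part has no poles.
No finite singular points: the Taylor series at 0 converges everywhere.


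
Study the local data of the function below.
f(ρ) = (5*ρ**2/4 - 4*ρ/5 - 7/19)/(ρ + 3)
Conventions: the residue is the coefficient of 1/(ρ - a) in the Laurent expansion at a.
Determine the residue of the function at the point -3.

At the order-1 pole -3 set g(ρ) = (ρ - (-3))*f(ρ) = 5*ρ**2/4 - 4*ρ/5 - 7/19.
Simple pole: residue = g(a) at a = -3, which is 5047/380.

The residue is 5047/380.


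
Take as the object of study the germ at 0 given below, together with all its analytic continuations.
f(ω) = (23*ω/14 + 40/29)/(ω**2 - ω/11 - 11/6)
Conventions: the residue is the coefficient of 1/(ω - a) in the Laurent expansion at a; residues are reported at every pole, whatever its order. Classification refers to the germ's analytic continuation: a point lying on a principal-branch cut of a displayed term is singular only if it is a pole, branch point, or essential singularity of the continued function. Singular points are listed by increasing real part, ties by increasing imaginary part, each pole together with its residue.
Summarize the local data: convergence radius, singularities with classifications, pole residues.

Denominator factor (ω**2 - ω/11 - 11/6): discriminant 2665/363, real irrational roots 1/22 + (1/66)*sqrt(7995) and 1/22 - (1/66)*sqrt(7995); poles of order 1, moduli 1/22 + (1/66)*sqrt(7995) and -1/22 + (1/66)*sqrt(7995).
The radius of convergence is the smallest modulus among the singular points: -1/22 + (1/66)*sqrt(7995).
The factor ω**2 - ω/11 - 11/6 splits as (ω - a)(ω - a') with a = 1/22 - (1/66)*sqrt(7995), a' = 1/22 + (1/66)*sqrt(7995). At the order-1 pole a set g(ω) = (ω - a)*f(ω) = [23*ω/14 + 40/29] / (ω - a').
Simple pole: residue = g(a) at a = 1/22 - (1/66)*sqrt(7995), which is 23/28 - (999/166460)*sqrt(7995).
The factor ω**2 - ω/11 - 11/6 splits as (ω - a)(ω - a') with a = 1/22 + (1/66)*sqrt(7995), a' = 1/22 - (1/66)*sqrt(7995). At the order-1 pole a set g(ω) = (ω - a)*f(ω) = [23*ω/14 + 40/29] / (ω - a').
Simple pole: residue = g(a) at a = 1/22 + (1/66)*sqrt(7995), which is 23/28 + (999/166460)*sqrt(7995).
List the singular points by increasing real part (a conjugate pair: the negative imaginary part first).

Radius of convergence at 0: -1/22 + (1/66)*sqrt(7995).
At 1/22 - (1/66)*sqrt(7995): a pole of order 1; residue 23/28 - (999/166460)*sqrt(7995).
At 1/22 + (1/66)*sqrt(7995): a pole of order 1; residue 23/28 + (999/166460)*sqrt(7995).


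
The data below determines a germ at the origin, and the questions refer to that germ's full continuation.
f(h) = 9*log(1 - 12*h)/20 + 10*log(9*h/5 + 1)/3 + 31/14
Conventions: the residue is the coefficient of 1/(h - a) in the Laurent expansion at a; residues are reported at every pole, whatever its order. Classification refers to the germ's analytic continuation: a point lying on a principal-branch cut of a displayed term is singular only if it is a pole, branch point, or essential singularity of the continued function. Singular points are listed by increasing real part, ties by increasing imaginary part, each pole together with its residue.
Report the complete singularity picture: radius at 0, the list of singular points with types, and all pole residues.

Branch term (10/3)*log(1 - h/(-5/9)): its argument vanishes at h = -5/9, a logarithmic branch point, modulus 5/9.
Branch term (9/20)*log(1 - h/(1/12)): its argument vanishes at h = 1/12, a logarithmic branch point, modulus 1/12.
The radius of convergence is the smallest modulus among the singular points: 1/12.
List the singular points by increasing real part (a conjugate pair: the negative imaginary part first).

Radius of convergence at 0: 1/12.
At -5/9: a logarithmic branch point.
At 1/12: a logarithmic branch point.


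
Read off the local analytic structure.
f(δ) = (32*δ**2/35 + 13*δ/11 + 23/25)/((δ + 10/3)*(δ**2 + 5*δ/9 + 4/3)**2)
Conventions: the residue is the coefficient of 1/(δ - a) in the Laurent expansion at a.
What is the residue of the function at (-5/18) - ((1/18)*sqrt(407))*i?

The factor δ**2 + 5*δ/9 + 4/3 splits as (δ - a)(δ - a') with a = (-5/18) - ((1/18)*sqrt(407))*i, a' = (-5/18) + ((1/18)*sqrt(407))*i. At the order-2 pole a set g(δ) = (δ - a)^2*f(δ) = [(32*δ**2/35 + 13*δ/11 + 23/25)/(δ + 10/3)] / (δ - a')^2.
Order-2 pole: residue = g'(a); g'((-5/18) - ((1/18)*sqrt(407))*i) = (-10018809/314914600) + ((324898857/86223617480)*sqrt(407))*i, so the residue is (-10018809/314914600) + ((324898857/86223617480)*sqrt(407))*i.

The residue is (-10018809/314914600) + ((324898857/86223617480)*sqrt(407))*i.


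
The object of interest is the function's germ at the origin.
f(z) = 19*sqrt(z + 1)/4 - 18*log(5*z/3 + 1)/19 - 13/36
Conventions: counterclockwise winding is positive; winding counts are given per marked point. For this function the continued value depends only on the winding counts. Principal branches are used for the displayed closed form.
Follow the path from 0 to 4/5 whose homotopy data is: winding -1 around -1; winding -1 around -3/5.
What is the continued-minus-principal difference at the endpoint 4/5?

The rational part is single-valued and drops out of the difference; each branch term changes only by its own monodromy.
(19/4)*sqrt(1 - z/(-1)): winding -1 is odd, the square root flips sign, contributing -2*(19/4)*sqrt(1 - (4/5)/(-1)) = -2*(19/4)*sqrt(9/5) = -(57/10)*sqrt(5).
(-18/19)*log(1 - z/(-3/5)): each positive loop around -3/5 adds 2*pi*i to the log, so winding -1 contributes (-18/19)*(-1)*2*pi*i = (36/19)*pi*i.
Summing the contributions at z = 4/5 gives (-(57/10)*sqrt(5)) + ((36/19)*pi)*i.

Continued minus principal equals (-(57/10)*sqrt(5)) + ((36/19)*pi)*i.


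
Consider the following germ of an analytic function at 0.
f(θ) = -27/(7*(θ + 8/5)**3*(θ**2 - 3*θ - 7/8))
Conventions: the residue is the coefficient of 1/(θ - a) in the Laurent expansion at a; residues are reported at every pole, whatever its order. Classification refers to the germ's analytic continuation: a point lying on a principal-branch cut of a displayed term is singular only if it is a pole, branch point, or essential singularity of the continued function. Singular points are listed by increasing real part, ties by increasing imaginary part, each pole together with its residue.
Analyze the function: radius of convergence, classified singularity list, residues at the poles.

Denominator factor (θ + 8/5)^3: pole of order 3 at -8/5, modulus 8/5.
Denominator factor (θ**2 - 3*θ - 7/8): discriminant 25/2, real irrational roots 3/2 + (5/4)*sqrt(2) and 3/2 - (5/4)*sqrt(2); poles of order 1, moduli 3/2 + (5/4)*sqrt(2) and -3/2 + (5/4)*sqrt(2).
The radius of convergence is the smallest modulus among the singular points: -3/2 + (5/4)*sqrt(2).
At the order-3 pole -8/5 set g(θ) = (θ - (-8/5))^3*f(θ) = -27/(7*(θ**2 - 3*θ - 7/8)).
Order-3 pole: residue = g''(a)/2; g''(-8/5) = -1972080000/2181825073, so the residue is -986040000/2181825073.
The factor θ**2 - 3*θ - 7/8 splits as (θ - a)(θ - a') with a = 3/2 - (5/4)*sqrt(2), a' = 3/2 + (5/4)*sqrt(2). At the order-1 pole a set g(θ) = (θ - a)*f(θ) = [-27/(7*(θ + 8/5)**3)] / (θ - a').
Simple pole: residue = g(a) at a = 3/2 - (5/4)*sqrt(2), which is 493020000/2181825073 + (2542471200/15272775511)*sqrt(2).
The factor θ**2 - 3*θ - 7/8 splits as (θ - a)(θ - a') with a = 3/2 + (5/4)*sqrt(2), a' = 3/2 - (5/4)*sqrt(2). At the order-1 pole a set g(θ) = (θ - a)*f(θ) = [-27/(7*(θ + 8/5)**3)] / (θ - a').
Simple pole: residue = g(a) at a = 3/2 + (5/4)*sqrt(2), which is 493020000/2181825073 - (2542471200/15272775511)*sqrt(2).
List the singular points by increasing real part (a conjugate pair: the negative imaginary part first).

Radius of convergence at 0: -3/2 + (5/4)*sqrt(2).
At -8/5: a pole of order 3; residue -986040000/2181825073.
At 3/2 - (5/4)*sqrt(2): a pole of order 1; residue 493020000/2181825073 + (2542471200/15272775511)*sqrt(2).
At 3/2 + (5/4)*sqrt(2): a pole of order 1; residue 493020000/2181825073 - (2542471200/15272775511)*sqrt(2).


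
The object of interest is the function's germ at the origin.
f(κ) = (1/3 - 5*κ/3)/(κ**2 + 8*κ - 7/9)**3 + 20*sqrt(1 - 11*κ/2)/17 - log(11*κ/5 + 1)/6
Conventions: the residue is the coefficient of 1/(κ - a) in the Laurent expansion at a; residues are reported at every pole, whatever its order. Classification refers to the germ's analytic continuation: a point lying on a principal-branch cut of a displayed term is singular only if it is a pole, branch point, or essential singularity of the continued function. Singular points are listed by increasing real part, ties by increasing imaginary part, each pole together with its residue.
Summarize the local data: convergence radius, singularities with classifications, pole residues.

Denominator factor (κ**2 + 8*κ - 7/9)^3: discriminant 604/9, real irrational roots -4 + (1/3)*sqrt(151) and -4 - (1/3)*sqrt(151); poles of order 3, moduli -4 + (1/3)*sqrt(151) and 4 + (1/3)*sqrt(151).
Branch term (-1/6)*log(1 - κ/(-5/11)): its argument vanishes at κ = -5/11, a logarithmic branch point, modulus 5/11.
Branch term (20/17)*sqrt(1 - κ/(2/11)): its argument vanishes at κ = 2/11, a square-root branch point, modulus 2/11.
The radius of convergence is the smallest modulus among the singular points: -4 + (1/3)*sqrt(151).
The branch terms are analytic at -4 - (1/3)*sqrt(151) and contribute nothing to the residue; only the rational part matters.
The factor κ**2 + 8*κ - 7/9 splits as (κ - a)(κ - a') with a = -4 - (1/3)*sqrt(151), a' = -4 + (1/3)*sqrt(151). At the order-3 pole a set g(κ) = (κ - a)^3*(rational part) = [1/3 - 5*κ/3] / (κ - a')^3.
Order-3 pole: residue = g''(a)/2; g''(-4 - (1/3)*sqrt(151)) = -(5103/27543608)*sqrt(151), so the residue is -(5103/55087216)*sqrt(151).
The branch terms are analytic at -4 + (1/3)*sqrt(151) and contribute nothing to the residue; only the rational part matters.
The factor κ**2 + 8*κ - 7/9 splits as (κ - a)(κ - a') with a = -4 + (1/3)*sqrt(151), a' = -4 - (1/3)*sqrt(151). At the order-3 pole a set g(κ) = (κ - a)^3*(rational part) = [1/3 - 5*κ/3] / (κ - a')^3.
Order-3 pole: residue = g''(a)/2; g''(-4 + (1/3)*sqrt(151)) = (5103/27543608)*sqrt(151), so the residue is (5103/55087216)*sqrt(151).
List the singular points by increasing real part (a conjugate pair: the negative imaginary part first).

Radius of convergence at 0: -4 + (1/3)*sqrt(151).
At -4 - (1/3)*sqrt(151): a pole of order 3; residue -(5103/55087216)*sqrt(151).
At -5/11: a logarithmic branch point.
At -4 + (1/3)*sqrt(151): a pole of order 3; residue (5103/55087216)*sqrt(151).
At 2/11: an algebraic (square-root) branch point.


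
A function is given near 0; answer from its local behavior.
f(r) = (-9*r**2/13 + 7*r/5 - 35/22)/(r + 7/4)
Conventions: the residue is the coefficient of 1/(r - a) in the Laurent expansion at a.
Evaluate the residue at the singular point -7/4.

At the order-1 pole -7/4 set g(r) = (r - (-7/4))*f(r) = -9*r**2/13 + 7*r/5 - 35/22.
Simple pole: residue = g(a) at a = -7/4, which is -70483/11440.

The residue is -70483/11440.


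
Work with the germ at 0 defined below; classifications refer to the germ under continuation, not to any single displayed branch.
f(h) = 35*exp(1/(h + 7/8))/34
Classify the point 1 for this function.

There is no denominator, hence no pole anywhere.
The essential point of exp(1/(h - (-7/8))) is -7/8, not 1.
So the germ continues analytically to 1.

The point is a regular point.


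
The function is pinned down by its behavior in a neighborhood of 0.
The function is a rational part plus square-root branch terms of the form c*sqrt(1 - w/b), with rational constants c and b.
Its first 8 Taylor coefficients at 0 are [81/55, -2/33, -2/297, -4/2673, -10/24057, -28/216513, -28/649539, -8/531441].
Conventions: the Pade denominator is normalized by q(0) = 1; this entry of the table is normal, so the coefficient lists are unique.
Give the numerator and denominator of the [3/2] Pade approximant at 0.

The Pade approximant has numerator coefficients [81/55, -118/165, 37/495, -2/2673]; denominator coefficients [1, -4/9, 1/27].

Taylor coefficients needed (read off): a_0 = 81/55, a_1 = -2/33, a_2 = -2/297, a_3 = -4/2673, a_4 = -10/24057, a_5 = -28/216513.
Write the denominator as Q(w) = 1 + q1*w + q2*w^2. Requiring Q*f - P = O(w^6) with deg P <= 3 kills the coefficients of w^4..w^5 in Q*f:
  w^4: a_4 + q1*a_3 + q2*a_2 = 0, i.e. -10/24057 + (-4/2673)*q1 + (-2/297)*q2 = 0.
  w^5: a_5 + q1*a_4 + q2*a_3 = 0, i.e. -28/216513 + (-10/24057)*q1 + (-4/2673)*q2 = 0.
Solving this linear system: q1 = -4/9, q2 = 1/27.
The numerator is Q*f truncated at degree 3: P0 = a_0 = 81/55; P1 = a_1 + q1*a_0 = -118/165; P2 = a_2 + q1*a_1 + q2*a_0 = 37/495; P3 = a_3 + q1*a_2 + q2*a_1 = -2/2673.


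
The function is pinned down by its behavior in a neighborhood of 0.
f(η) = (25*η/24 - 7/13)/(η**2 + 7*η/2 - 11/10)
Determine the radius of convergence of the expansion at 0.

The radius of convergence is -7/4 + (3/20)*sqrt(185).

Denominator factor (η**2 + 7*η/2 - 11/10): discriminant 333/20, real irrational roots -7/4 + (3/20)*sqrt(185) and -7/4 - (3/20)*sqrt(185); poles of order 1, moduli -7/4 + (3/20)*sqrt(185) and 7/4 + (3/20)*sqrt(185).
The radius of convergence is the smallest modulus among the singular points: -7/4 + (3/20)*sqrt(185).


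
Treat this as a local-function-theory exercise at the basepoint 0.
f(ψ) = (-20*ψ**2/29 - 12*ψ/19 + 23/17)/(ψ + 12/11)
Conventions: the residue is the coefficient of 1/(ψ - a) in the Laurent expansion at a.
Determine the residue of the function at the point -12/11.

At the order-1 pole -12/11 set g(ψ) = (ψ - (-12/11))*f(ψ) = -20*ψ**2/29 - 12*ψ/19 + 23/17.
Simple pole: residue = g(a) at a = -12/11, which is 1384105/1133407.

The residue is 1384105/1133407.


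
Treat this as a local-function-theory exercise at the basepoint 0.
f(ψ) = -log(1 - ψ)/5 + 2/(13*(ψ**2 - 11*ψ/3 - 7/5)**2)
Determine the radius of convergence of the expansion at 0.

Denominator factor (ψ**2 - 11*ψ/3 - 7/5)^2: discriminant 857/45, real irrational roots 11/6 + (1/30)*sqrt(4285) and 11/6 - (1/30)*sqrt(4285); poles of order 2, moduli 11/6 + (1/30)*sqrt(4285) and -11/6 + (1/30)*sqrt(4285).
Branch term (-1/5)*log(1 - ψ/(1)): its argument vanishes at ψ = 1, a logarithmic branch point, modulus 1.
The radius of convergence is the smallest modulus among the singular points: -11/6 + (1/30)*sqrt(4285).

The radius of convergence is -11/6 + (1/30)*sqrt(4285).


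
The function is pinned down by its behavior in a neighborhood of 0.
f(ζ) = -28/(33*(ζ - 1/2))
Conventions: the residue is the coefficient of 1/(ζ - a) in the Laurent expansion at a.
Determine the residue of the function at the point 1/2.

At the order-1 pole 1/2 set g(ζ) = (ζ - (1/2))*f(ζ) = -28/33.
Simple pole: residue = g(a) at a = 1/2, which is -28/33.

The residue is -28/33.


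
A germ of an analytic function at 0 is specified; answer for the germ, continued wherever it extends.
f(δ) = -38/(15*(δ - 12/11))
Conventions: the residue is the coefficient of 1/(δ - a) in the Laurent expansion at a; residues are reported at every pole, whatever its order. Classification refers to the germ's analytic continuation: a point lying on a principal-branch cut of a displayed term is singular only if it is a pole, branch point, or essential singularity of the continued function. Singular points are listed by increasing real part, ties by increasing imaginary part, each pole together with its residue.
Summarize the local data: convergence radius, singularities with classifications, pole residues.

Denominator factor (δ - 12/11): pole of order 1 at 12/11, modulus 12/11.
The radius of convergence is the smallest modulus among the singular points: 12/11.
At the order-1 pole 12/11 set g(δ) = (δ - (12/11))*f(δ) = -38/15.
Simple pole: residue = g(a) at a = 12/11, which is -38/15.

Radius of convergence at 0: 12/11.
At 12/11: a pole of order 1; residue -38/15.


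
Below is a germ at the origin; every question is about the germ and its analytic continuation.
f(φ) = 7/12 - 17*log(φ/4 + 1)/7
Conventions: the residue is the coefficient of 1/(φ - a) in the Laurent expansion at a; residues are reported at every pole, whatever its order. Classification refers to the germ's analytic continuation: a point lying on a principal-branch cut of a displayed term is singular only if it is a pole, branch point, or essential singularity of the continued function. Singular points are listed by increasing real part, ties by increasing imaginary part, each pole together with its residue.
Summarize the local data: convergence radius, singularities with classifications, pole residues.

Branch term (-17/7)*log(1 - φ/(-4)): its argument vanishes at φ = -4, a logarithmic branch point, modulus 4.
The radius of convergence is the smallest modulus among the singular points: 4.

Radius of convergence at 0: 4.
At -4: a logarithmic branch point.


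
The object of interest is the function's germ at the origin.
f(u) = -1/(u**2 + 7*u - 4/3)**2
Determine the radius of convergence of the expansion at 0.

Denominator factor (u**2 + 7*u - 4/3)^2: discriminant 163/3, real irrational roots -7/2 + (1/6)*sqrt(489) and -7/2 - (1/6)*sqrt(489); poles of order 2, moduli -7/2 + (1/6)*sqrt(489) and 7/2 + (1/6)*sqrt(489).
The radius of convergence is the smallest modulus among the singular points: -7/2 + (1/6)*sqrt(489).

The radius of convergence is -7/2 + (1/6)*sqrt(489).


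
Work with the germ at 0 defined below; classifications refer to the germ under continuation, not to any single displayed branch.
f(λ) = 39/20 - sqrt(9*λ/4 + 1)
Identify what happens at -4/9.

The term (-1)*sqrt(1 - λ/(-4/9)) has argument 1 - -4/9/(-4/9) = 0 at -4/9: a square-root (algebraic, two-sheeted) branch point; the remaining terms are analytic or single-valued there.

The point is an algebraic (square-root) branch point.


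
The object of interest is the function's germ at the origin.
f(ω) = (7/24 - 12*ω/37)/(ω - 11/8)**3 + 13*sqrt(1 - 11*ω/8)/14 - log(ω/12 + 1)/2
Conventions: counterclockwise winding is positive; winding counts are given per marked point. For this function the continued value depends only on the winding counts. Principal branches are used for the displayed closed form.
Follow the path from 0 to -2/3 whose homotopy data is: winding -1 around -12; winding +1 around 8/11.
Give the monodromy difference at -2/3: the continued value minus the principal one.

Continued minus principal equals (-(13/42)*sqrt(69)) + (pi)*i.

The rational part is single-valued and drops out of the difference; each branch term changes only by its own monodromy.
(-1/2)*log(1 - ω/(-12)): each positive loop around -12 adds 2*pi*i to the log, so winding -1 contributes (-1/2)*(-1)*2*pi*i = pi*i.
(13/14)*sqrt(1 - ω/(8/11)): winding +1 is odd, the square root flips sign, contributing -2*(13/14)*sqrt(1 - (-2/3)/(8/11)) = -2*(13/14)*sqrt(23/12) = -(13/42)*sqrt(69).
Summing the contributions at ω = -2/3 gives (-(13/42)*sqrt(69)) + (pi)*i.


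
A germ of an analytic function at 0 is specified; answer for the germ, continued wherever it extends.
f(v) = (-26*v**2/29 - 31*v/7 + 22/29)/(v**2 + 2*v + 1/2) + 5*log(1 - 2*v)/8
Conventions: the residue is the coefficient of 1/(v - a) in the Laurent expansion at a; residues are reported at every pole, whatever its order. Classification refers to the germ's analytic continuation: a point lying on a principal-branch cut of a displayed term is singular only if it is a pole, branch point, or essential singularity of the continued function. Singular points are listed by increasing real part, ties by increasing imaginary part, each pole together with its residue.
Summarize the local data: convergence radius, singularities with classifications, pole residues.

Radius of convergence at 0: 1 - (1/2)*sqrt(2).
At -1 - (1/2)*sqrt(2): a pole of order 1; residue -535/406 - (390/203)*sqrt(2).
At -1 + (1/2)*sqrt(2): a pole of order 1; residue -535/406 + (390/203)*sqrt(2).
At 1/2: a logarithmic branch point.

Denominator factor (v**2 + 2*v + 1/2): discriminant 2, real irrational roots -1 + (1/2)*sqrt(2) and -1 - (1/2)*sqrt(2); poles of order 1, moduli 1 - (1/2)*sqrt(2) and 1 + (1/2)*sqrt(2).
Branch term (5/8)*log(1 - v/(1/2)): its argument vanishes at v = 1/2, a logarithmic branch point, modulus 1/2.
The radius of convergence is the smallest modulus among the singular points: 1 - (1/2)*sqrt(2).
The branch term is analytic at -1 - (1/2)*sqrt(2) and contributes nothing to the residue; only the rational part matters.
The factor v**2 + 2*v + 1/2 splits as (v - a)(v - a') with a = -1 - (1/2)*sqrt(2), a' = -1 + (1/2)*sqrt(2). At the order-1 pole a set g(v) = (v - a)*(rational part) = [-26*v**2/29 - 31*v/7 + 22/29] / (v - a').
Simple pole: residue = g(a) at a = -1 - (1/2)*sqrt(2), which is -535/406 - (390/203)*sqrt(2).
The branch term is analytic at -1 + (1/2)*sqrt(2) and contributes nothing to the residue; only the rational part matters.
The factor v**2 + 2*v + 1/2 splits as (v - a)(v - a') with a = -1 + (1/2)*sqrt(2), a' = -1 - (1/2)*sqrt(2). At the order-1 pole a set g(v) = (v - a)*(rational part) = [-26*v**2/29 - 31*v/7 + 22/29] / (v - a').
Simple pole: residue = g(a) at a = -1 + (1/2)*sqrt(2), which is -535/406 + (390/203)*sqrt(2).
List the singular points by increasing real part (a conjugate pair: the negative imaginary part first).


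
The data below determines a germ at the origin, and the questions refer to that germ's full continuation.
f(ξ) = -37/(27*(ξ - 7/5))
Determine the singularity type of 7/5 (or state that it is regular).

The point is a pole of order 1.

The denominator factor ξ - 7/5 vanishes at 7/5 and appears to the power 1; the numerator there equals -37/27, nonzero, and no other factor vanishes.
Hence a pole whose order is the multiplicity, 1.


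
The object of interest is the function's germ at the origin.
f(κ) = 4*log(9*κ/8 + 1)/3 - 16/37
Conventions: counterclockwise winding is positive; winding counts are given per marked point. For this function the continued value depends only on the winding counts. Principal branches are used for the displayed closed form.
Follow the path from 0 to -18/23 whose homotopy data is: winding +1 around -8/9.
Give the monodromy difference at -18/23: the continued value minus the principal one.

The rational part is single-valued and drops out of the difference; each branch term changes only by its own monodromy.
(4/3)*log(1 - κ/(-8/9)): each positive loop around -8/9 adds 2*pi*i to the log, so winding +1 contributes (4/3)*(1)*2*pi*i = (8/3)*pi*i.
Summing the contributions at κ = -18/23 gives (8/3)*pi*i.

Continued minus principal equals (8/3)*pi*i.
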